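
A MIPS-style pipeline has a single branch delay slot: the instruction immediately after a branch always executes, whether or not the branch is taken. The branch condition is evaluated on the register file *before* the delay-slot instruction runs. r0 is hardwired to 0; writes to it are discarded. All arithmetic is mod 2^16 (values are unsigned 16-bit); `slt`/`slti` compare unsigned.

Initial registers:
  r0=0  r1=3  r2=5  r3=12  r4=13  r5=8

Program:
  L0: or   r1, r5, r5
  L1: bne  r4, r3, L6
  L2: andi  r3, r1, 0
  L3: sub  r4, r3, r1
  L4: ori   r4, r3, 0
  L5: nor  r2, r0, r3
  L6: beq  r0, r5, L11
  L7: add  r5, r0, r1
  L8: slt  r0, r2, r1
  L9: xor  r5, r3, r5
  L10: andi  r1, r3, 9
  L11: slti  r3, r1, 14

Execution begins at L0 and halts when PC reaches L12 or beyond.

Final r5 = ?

8

PC=0  or   r1, r5, r5        | r0=0 r1=8 r2=5 r3=12 r4=13 r5=8
PC=1  bne  r4, r3, L6        | r0=0 r1=8 r2=5 r3=12 r4=13 r5=8  [TAKEN]
PC=2  andi  r3, r1, 0        | r0=0 r1=8 r2=5 r3=0 r4=13 r5=8
PC=6  beq  r0, r5, L11       | r0=0 r1=8 r2=5 r3=0 r4=13 r5=8  [not taken]
PC=7  add  r5, r0, r1        | r0=0 r1=8 r2=5 r3=0 r4=13 r5=8
PC=8  slt  r0, r2, r1        | r0=0 r1=8 r2=5 r3=0 r4=13 r5=8
PC=9  xor  r5, r3, r5        | r0=0 r1=8 r2=5 r3=0 r4=13 r5=8
PC=10 andi  r1, r3, 9        | r0=0 r1=0 r2=5 r3=0 r4=13 r5=8
PC=11 slti  r3, r1, 14       | r0=0 r1=0 r2=5 r3=1 r4=13 r5=8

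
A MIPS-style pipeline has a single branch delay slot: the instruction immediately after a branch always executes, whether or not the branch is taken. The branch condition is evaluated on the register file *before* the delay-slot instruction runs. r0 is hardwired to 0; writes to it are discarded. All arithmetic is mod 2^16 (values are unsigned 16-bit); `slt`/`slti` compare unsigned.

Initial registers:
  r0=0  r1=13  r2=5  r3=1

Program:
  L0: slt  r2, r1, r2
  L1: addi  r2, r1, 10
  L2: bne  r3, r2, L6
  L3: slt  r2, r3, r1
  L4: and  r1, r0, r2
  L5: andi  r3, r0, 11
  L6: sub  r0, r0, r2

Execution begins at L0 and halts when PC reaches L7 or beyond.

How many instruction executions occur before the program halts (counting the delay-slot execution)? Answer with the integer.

PC=0  slt  r2, r1, r2        | r0=0 r1=13 r2=0 r3=1
PC=1  addi  r2, r1, 10       | r0=0 r1=13 r2=23 r3=1
PC=2  bne  r3, r2, L6        | r0=0 r1=13 r2=23 r3=1  [TAKEN]
PC=3  slt  r2, r3, r1        | r0=0 r1=13 r2=1 r3=1
PC=6  sub  r0, r0, r2        | r0=0 r1=13 r2=1 r3=1

5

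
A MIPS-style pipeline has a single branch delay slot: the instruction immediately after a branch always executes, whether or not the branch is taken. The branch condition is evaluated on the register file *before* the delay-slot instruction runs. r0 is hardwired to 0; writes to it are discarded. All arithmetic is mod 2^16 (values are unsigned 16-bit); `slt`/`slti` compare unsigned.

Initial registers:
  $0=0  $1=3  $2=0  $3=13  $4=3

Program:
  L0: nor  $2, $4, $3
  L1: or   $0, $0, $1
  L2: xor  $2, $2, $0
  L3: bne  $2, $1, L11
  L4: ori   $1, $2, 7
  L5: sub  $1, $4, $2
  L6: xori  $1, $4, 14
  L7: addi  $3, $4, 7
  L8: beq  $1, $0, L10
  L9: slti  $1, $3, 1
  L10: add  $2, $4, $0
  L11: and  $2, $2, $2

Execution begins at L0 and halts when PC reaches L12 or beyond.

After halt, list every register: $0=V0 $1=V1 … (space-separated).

#0 nor  $2, $4, $3 ; 0/3/65520/13/3
#1 or   $0, $0, $1 ; 0/3/65520/13/3
#2 xor  $2, $2, $0 ; 0/3/65520/13/3
#3 bne  $2, $1, L11 ; 0/3/65520/13/3 ; →target
#4 ori   $1, $2, 7 ; 0/65527/65520/13/3
#11 and  $2, $2, $2 ; 0/65527/65520/13/3

$0=0 $1=65527 $2=65520 $3=13 $4=3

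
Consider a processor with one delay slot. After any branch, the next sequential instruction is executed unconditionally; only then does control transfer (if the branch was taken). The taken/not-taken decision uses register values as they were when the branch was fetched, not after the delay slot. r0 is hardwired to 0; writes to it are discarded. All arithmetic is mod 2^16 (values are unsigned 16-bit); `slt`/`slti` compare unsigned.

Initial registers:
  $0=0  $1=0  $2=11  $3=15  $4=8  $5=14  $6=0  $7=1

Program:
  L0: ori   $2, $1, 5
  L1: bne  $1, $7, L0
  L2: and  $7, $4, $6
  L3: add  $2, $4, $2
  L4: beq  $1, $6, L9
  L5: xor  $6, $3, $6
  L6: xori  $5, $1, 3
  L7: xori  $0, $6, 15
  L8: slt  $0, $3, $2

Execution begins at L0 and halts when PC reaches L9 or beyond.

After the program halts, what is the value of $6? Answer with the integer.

#0 ori   $2, $1, 5 ; 0/0/5/15/8/14/0/1
#1 bne  $1, $7, L0 ; 0/0/5/15/8/14/0/1 ; →target
#2 and  $7, $4, $6 ; 0/0/5/15/8/14/0/0
#0 ori   $2, $1, 5 ; 0/0/5/15/8/14/0/0
#1 bne  $1, $7, L0 ; 0/0/5/15/8/14/0/0 ; →fallthru
#2 and  $7, $4, $6 ; 0/0/5/15/8/14/0/0
#3 add  $2, $4, $2 ; 0/0/13/15/8/14/0/0
#4 beq  $1, $6, L9 ; 0/0/13/15/8/14/0/0 ; →target
#5 xor  $6, $3, $6 ; 0/0/13/15/8/14/15/0

15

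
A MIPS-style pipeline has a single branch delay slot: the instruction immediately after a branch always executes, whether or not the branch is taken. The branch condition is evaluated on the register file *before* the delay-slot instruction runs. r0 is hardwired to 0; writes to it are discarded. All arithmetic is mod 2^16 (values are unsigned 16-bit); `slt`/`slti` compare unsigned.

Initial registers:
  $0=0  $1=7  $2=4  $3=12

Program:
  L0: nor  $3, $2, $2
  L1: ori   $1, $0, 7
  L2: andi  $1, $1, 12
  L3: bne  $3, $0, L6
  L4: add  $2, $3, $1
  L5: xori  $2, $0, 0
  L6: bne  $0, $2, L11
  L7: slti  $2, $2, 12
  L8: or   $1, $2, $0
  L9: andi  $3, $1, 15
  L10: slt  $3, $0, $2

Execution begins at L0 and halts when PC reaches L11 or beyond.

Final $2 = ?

[0] nor  $3, $2, $2  →  {$0:0, $1:7, $2:4, $3:65531}
[1] ori   $1, $0, 7  →  {$0:0, $1:7, $2:4, $3:65531}
[2] andi  $1, $1, 12  →  {$0:0, $1:4, $2:4, $3:65531}
[3] bne  $3, $0, L6  →  {$0:0, $1:4, $2:4, $3:65531}  ⟨branch taken⟩
[4] add  $2, $3, $1  →  {$0:0, $1:4, $2:65535, $3:65531}
[6] bne  $0, $2, L11  →  {$0:0, $1:4, $2:65535, $3:65531}  ⟨branch taken⟩
[7] slti  $2, $2, 12  →  {$0:0, $1:4, $2:0, $3:65531}

0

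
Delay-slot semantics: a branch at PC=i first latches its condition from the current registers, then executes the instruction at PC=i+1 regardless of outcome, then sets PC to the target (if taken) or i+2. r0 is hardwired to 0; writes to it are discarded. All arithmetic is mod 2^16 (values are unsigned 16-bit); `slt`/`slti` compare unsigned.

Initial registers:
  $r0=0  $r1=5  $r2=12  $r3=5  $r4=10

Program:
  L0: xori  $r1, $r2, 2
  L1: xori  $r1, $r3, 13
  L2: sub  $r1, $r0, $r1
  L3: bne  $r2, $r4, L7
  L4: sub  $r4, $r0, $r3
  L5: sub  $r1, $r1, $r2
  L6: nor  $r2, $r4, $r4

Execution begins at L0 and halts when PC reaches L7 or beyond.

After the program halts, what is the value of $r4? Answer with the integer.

65531

  step pc=0: xori  $r1, $r2, 2  regs=(0,14,12,5,10)
  step pc=1: xori  $r1, $r3, 13  regs=(0,8,12,5,10)
  step pc=2: sub  $r1, $r0, $r1  regs=(0,65528,12,5,10)
  step pc=3: bne  $r2, $r4, L7  cond=T  regs=(0,65528,12,5,10)
  step pc=4: sub  $r4, $r0, $r3  regs=(0,65528,12,5,65531)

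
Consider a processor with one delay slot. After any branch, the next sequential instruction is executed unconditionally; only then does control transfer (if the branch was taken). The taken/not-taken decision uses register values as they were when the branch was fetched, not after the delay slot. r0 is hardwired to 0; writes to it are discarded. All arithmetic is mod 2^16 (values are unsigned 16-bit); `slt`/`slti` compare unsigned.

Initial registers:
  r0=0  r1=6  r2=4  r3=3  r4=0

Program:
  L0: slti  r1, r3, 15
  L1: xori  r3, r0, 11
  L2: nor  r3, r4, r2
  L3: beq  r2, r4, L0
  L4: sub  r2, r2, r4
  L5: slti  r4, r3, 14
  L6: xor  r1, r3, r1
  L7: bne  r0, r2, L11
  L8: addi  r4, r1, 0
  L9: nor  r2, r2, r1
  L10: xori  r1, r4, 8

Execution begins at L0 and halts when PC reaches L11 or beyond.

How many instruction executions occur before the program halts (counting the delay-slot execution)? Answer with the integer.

9

PC=0  slti  r1, r3, 15       | r0=0 r1=1 r2=4 r3=3 r4=0
PC=1  xori  r3, r0, 11       | r0=0 r1=1 r2=4 r3=11 r4=0
PC=2  nor  r3, r4, r2        | r0=0 r1=1 r2=4 r3=65531 r4=0
PC=3  beq  r2, r4, L0        | r0=0 r1=1 r2=4 r3=65531 r4=0  [not taken]
PC=4  sub  r2, r2, r4        | r0=0 r1=1 r2=4 r3=65531 r4=0
PC=5  slti  r4, r3, 14       | r0=0 r1=1 r2=4 r3=65531 r4=0
PC=6  xor  r1, r3, r1        | r0=0 r1=65530 r2=4 r3=65531 r4=0
PC=7  bne  r0, r2, L11       | r0=0 r1=65530 r2=4 r3=65531 r4=0  [TAKEN]
PC=8  addi  r4, r1, 0        | r0=0 r1=65530 r2=4 r3=65531 r4=65530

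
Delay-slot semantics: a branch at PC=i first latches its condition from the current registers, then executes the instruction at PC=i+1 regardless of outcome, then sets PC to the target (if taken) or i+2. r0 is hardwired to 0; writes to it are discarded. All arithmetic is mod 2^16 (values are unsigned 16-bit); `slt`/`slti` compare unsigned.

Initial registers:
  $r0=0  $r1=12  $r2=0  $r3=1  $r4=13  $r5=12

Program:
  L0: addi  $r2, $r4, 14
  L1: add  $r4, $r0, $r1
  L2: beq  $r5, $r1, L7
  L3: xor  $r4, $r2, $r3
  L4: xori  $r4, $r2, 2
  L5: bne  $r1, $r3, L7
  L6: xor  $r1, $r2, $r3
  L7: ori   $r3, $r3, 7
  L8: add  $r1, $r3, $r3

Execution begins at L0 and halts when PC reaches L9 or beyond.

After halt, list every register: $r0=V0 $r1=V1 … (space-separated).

PC=0  addi  $r2, $r4, 14     | $r0=0 $r1=12 $r2=27 $r3=1 $r4=13 $r5=12
PC=1  add  $r4, $r0, $r1     | $r0=0 $r1=12 $r2=27 $r3=1 $r4=12 $r5=12
PC=2  beq  $r5, $r1, L7      | $r0=0 $r1=12 $r2=27 $r3=1 $r4=12 $r5=12  [TAKEN]
PC=3  xor  $r4, $r2, $r3     | $r0=0 $r1=12 $r2=27 $r3=1 $r4=26 $r5=12
PC=7  ori   $r3, $r3, 7      | $r0=0 $r1=12 $r2=27 $r3=7 $r4=26 $r5=12
PC=8  add  $r1, $r3, $r3     | $r0=0 $r1=14 $r2=27 $r3=7 $r4=26 $r5=12

$r0=0 $r1=14 $r2=27 $r3=7 $r4=26 $r5=12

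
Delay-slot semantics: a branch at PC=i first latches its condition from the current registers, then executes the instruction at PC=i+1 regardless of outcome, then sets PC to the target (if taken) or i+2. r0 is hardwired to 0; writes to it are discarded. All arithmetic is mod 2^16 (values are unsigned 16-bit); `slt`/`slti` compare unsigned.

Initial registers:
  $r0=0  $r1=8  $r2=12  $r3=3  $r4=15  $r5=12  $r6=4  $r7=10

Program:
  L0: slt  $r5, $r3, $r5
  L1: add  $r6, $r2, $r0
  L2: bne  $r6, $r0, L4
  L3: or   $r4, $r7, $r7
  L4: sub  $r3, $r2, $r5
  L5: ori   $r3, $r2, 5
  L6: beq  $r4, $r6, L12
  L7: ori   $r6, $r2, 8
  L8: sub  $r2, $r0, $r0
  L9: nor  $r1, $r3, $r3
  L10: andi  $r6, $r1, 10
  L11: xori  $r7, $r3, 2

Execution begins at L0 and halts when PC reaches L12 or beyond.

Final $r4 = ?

10

  step pc=0: slt  $r5, $r3, $r5  regs=(0,8,12,3,15,1,4,10)
  step pc=1: add  $r6, $r2, $r0  regs=(0,8,12,3,15,1,12,10)
  step pc=2: bne  $r6, $r0, L4  cond=T  regs=(0,8,12,3,15,1,12,10)
  step pc=3: or   $r4, $r7, $r7  regs=(0,8,12,3,10,1,12,10)
  step pc=4: sub  $r3, $r2, $r5  regs=(0,8,12,11,10,1,12,10)
  step pc=5: ori   $r3, $r2, 5  regs=(0,8,12,13,10,1,12,10)
  step pc=6: beq  $r4, $r6, L12  cond=F  regs=(0,8,12,13,10,1,12,10)
  step pc=7: ori   $r6, $r2, 8  regs=(0,8,12,13,10,1,12,10)
  step pc=8: sub  $r2, $r0, $r0  regs=(0,8,0,13,10,1,12,10)
  step pc=9: nor  $r1, $r3, $r3  regs=(0,65522,0,13,10,1,12,10)
  step pc=10: andi  $r6, $r1, 10  regs=(0,65522,0,13,10,1,2,10)
  step pc=11: xori  $r7, $r3, 2  regs=(0,65522,0,13,10,1,2,15)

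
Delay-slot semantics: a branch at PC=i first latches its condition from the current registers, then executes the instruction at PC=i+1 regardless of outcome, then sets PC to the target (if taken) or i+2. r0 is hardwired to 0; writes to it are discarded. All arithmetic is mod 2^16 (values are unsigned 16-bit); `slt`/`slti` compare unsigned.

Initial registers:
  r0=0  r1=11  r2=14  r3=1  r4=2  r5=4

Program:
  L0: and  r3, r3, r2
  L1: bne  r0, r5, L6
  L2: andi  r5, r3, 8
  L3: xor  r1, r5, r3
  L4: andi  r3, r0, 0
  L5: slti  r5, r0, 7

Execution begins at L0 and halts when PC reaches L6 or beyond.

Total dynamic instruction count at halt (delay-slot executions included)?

[0] and  r3, r3, r2  →  {r0:0, r1:11, r2:14, r3:0, r4:2, r5:4}
[1] bne  r0, r5, L6  →  {r0:0, r1:11, r2:14, r3:0, r4:2, r5:4}  ⟨branch taken⟩
[2] andi  r5, r3, 8  →  {r0:0, r1:11, r2:14, r3:0, r4:2, r5:0}

3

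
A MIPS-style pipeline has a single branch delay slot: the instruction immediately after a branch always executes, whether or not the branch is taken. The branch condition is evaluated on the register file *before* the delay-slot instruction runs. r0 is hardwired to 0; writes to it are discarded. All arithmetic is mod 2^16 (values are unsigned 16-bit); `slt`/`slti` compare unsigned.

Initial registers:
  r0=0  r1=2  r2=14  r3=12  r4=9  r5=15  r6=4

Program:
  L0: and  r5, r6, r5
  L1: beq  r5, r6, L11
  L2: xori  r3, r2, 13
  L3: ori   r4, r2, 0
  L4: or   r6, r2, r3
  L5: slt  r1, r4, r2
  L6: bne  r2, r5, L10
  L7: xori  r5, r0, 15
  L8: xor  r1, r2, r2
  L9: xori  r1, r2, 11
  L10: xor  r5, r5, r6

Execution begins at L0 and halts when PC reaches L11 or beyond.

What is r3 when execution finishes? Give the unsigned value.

PC=0  and  r5, r6, r5        | r0=0 r1=2 r2=14 r3=12 r4=9 r5=4 r6=4
PC=1  beq  r5, r6, L11       | r0=0 r1=2 r2=14 r3=12 r4=9 r5=4 r6=4  [TAKEN]
PC=2  xori  r3, r2, 13       | r0=0 r1=2 r2=14 r3=3 r4=9 r5=4 r6=4

3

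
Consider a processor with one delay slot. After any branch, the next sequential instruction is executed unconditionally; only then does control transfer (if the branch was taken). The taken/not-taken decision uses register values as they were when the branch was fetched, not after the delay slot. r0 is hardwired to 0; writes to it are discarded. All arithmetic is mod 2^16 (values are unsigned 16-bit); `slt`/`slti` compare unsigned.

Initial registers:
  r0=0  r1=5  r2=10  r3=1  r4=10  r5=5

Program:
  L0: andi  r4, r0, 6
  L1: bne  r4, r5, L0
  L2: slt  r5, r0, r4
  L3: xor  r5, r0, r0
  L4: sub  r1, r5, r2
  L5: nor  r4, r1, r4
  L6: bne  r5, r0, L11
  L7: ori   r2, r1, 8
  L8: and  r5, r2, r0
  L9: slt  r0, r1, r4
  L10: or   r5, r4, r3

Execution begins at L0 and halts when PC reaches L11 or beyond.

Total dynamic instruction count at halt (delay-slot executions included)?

PC=0  andi  r4, r0, 6        | r0=0 r1=5 r2=10 r3=1 r4=0 r5=5
PC=1  bne  r4, r5, L0        | r0=0 r1=5 r2=10 r3=1 r4=0 r5=5  [TAKEN]
PC=2  slt  r5, r0, r4        | r0=0 r1=5 r2=10 r3=1 r4=0 r5=0
PC=0  andi  r4, r0, 6        | r0=0 r1=5 r2=10 r3=1 r4=0 r5=0
PC=1  bne  r4, r5, L0        | r0=0 r1=5 r2=10 r3=1 r4=0 r5=0  [not taken]
PC=2  slt  r5, r0, r4        | r0=0 r1=5 r2=10 r3=1 r4=0 r5=0
PC=3  xor  r5, r0, r0        | r0=0 r1=5 r2=10 r3=1 r4=0 r5=0
PC=4  sub  r1, r5, r2        | r0=0 r1=65526 r2=10 r3=1 r4=0 r5=0
PC=5  nor  r4, r1, r4        | r0=0 r1=65526 r2=10 r3=1 r4=9 r5=0
PC=6  bne  r5, r0, L11       | r0=0 r1=65526 r2=10 r3=1 r4=9 r5=0  [not taken]
PC=7  ori   r2, r1, 8        | r0=0 r1=65526 r2=65534 r3=1 r4=9 r5=0
PC=8  and  r5, r2, r0        | r0=0 r1=65526 r2=65534 r3=1 r4=9 r5=0
PC=9  slt  r0, r1, r4        | r0=0 r1=65526 r2=65534 r3=1 r4=9 r5=0
PC=10 or   r5, r4, r3        | r0=0 r1=65526 r2=65534 r3=1 r4=9 r5=9

14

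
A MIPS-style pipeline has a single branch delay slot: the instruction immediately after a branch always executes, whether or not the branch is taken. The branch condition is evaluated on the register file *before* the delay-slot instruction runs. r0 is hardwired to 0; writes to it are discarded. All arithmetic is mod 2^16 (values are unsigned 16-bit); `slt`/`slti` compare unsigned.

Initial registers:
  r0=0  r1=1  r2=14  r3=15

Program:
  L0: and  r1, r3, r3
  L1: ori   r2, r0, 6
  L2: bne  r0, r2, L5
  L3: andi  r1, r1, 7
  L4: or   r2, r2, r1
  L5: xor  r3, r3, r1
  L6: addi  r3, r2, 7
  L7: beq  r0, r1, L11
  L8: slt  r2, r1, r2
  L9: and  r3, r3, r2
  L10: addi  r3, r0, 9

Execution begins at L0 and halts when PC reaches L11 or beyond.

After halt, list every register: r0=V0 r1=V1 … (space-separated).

#0 and  r1, r3, r3 ; 0/15/14/15
#1 ori   r2, r0, 6 ; 0/15/6/15
#2 bne  r0, r2, L5 ; 0/15/6/15 ; →target
#3 andi  r1, r1, 7 ; 0/7/6/15
#5 xor  r3, r3, r1 ; 0/7/6/8
#6 addi  r3, r2, 7 ; 0/7/6/13
#7 beq  r0, r1, L11 ; 0/7/6/13 ; →fallthru
#8 slt  r2, r1, r2 ; 0/7/0/13
#9 and  r3, r3, r2 ; 0/7/0/0
#10 addi  r3, r0, 9 ; 0/7/0/9

r0=0 r1=7 r2=0 r3=9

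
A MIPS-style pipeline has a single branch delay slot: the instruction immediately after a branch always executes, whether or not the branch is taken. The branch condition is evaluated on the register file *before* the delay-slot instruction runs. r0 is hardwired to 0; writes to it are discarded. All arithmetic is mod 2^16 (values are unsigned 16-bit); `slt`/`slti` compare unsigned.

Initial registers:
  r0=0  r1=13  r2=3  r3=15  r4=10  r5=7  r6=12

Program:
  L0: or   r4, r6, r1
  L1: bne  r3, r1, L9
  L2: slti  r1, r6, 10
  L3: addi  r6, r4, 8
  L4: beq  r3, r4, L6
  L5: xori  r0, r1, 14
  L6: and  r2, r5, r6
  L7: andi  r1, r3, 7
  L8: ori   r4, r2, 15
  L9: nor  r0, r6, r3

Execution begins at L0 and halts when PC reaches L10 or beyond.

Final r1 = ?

0

  step pc=0: or   r4, r6, r1  regs=(0,13,3,15,13,7,12)
  step pc=1: bne  r3, r1, L9  cond=T  regs=(0,13,3,15,13,7,12)
  step pc=2: slti  r1, r6, 10  regs=(0,0,3,15,13,7,12)
  step pc=9: nor  r0, r6, r3  regs=(0,0,3,15,13,7,12)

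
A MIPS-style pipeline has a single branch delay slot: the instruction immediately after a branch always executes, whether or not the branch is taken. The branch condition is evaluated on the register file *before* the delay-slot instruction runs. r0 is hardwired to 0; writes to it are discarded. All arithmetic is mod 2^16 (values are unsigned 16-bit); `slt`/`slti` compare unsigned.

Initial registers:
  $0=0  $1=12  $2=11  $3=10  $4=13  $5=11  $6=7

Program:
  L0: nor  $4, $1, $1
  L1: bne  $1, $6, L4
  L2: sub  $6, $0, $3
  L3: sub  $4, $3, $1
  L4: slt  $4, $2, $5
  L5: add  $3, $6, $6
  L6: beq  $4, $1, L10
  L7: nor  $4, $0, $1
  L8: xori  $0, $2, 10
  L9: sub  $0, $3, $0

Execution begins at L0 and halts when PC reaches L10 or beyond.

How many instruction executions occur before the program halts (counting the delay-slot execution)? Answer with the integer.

#0 nor  $4, $1, $1 ; 0/12/11/10/65523/11/7
#1 bne  $1, $6, L4 ; 0/12/11/10/65523/11/7 ; →target
#2 sub  $6, $0, $3 ; 0/12/11/10/65523/11/65526
#4 slt  $4, $2, $5 ; 0/12/11/10/0/11/65526
#5 add  $3, $6, $6 ; 0/12/11/65516/0/11/65526
#6 beq  $4, $1, L10 ; 0/12/11/65516/0/11/65526 ; →fallthru
#7 nor  $4, $0, $1 ; 0/12/11/65516/65523/11/65526
#8 xori  $0, $2, 10 ; 0/12/11/65516/65523/11/65526
#9 sub  $0, $3, $0 ; 0/12/11/65516/65523/11/65526

9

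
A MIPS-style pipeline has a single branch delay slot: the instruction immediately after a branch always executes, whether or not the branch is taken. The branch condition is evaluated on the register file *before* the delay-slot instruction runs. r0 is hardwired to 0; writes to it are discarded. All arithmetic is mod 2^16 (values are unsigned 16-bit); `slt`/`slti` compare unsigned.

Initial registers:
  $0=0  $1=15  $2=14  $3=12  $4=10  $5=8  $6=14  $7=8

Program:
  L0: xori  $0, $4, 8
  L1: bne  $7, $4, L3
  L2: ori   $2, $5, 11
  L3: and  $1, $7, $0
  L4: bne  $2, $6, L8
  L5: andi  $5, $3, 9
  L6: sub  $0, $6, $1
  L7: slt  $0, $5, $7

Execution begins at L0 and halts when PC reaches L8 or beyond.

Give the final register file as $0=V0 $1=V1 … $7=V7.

  step pc=0: xori  $0, $4, 8  regs=(0,15,14,12,10,8,14,8)
  step pc=1: bne  $7, $4, L3  cond=T  regs=(0,15,14,12,10,8,14,8)
  step pc=2: ori   $2, $5, 11  regs=(0,15,11,12,10,8,14,8)
  step pc=3: and  $1, $7, $0  regs=(0,0,11,12,10,8,14,8)
  step pc=4: bne  $2, $6, L8  cond=T  regs=(0,0,11,12,10,8,14,8)
  step pc=5: andi  $5, $3, 9  regs=(0,0,11,12,10,8,14,8)

$0=0 $1=0 $2=11 $3=12 $4=10 $5=8 $6=14 $7=8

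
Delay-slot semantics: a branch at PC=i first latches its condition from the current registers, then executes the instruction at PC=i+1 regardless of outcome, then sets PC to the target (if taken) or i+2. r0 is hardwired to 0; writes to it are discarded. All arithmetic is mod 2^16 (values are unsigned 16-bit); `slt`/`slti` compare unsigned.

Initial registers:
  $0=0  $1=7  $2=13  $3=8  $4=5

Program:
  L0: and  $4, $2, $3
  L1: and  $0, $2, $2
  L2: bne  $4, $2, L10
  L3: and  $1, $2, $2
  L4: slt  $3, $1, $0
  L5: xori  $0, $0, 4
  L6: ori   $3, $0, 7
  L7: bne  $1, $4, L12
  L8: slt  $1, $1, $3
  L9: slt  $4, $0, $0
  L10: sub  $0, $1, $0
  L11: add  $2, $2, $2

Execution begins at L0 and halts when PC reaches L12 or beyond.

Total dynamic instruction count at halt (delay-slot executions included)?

6

PC=0  and  $4, $2, $3        | $0=0 $1=7 $2=13 $3=8 $4=8
PC=1  and  $0, $2, $2        | $0=0 $1=7 $2=13 $3=8 $4=8
PC=2  bne  $4, $2, L10       | $0=0 $1=7 $2=13 $3=8 $4=8  [TAKEN]
PC=3  and  $1, $2, $2        | $0=0 $1=13 $2=13 $3=8 $4=8
PC=10 sub  $0, $1, $0        | $0=0 $1=13 $2=13 $3=8 $4=8
PC=11 add  $2, $2, $2        | $0=0 $1=13 $2=26 $3=8 $4=8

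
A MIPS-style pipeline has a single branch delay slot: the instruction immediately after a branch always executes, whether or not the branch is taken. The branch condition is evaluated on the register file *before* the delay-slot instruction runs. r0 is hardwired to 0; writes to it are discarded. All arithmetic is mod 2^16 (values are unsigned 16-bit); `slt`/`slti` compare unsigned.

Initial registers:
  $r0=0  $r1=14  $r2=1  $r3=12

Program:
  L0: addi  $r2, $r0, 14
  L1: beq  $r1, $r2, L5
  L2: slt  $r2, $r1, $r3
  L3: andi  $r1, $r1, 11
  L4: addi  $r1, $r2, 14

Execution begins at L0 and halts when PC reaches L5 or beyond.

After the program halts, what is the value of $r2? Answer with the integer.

#0 addi  $r2, $r0, 14 ; 0/14/14/12
#1 beq  $r1, $r2, L5 ; 0/14/14/12 ; →target
#2 slt  $r2, $r1, $r3 ; 0/14/0/12

0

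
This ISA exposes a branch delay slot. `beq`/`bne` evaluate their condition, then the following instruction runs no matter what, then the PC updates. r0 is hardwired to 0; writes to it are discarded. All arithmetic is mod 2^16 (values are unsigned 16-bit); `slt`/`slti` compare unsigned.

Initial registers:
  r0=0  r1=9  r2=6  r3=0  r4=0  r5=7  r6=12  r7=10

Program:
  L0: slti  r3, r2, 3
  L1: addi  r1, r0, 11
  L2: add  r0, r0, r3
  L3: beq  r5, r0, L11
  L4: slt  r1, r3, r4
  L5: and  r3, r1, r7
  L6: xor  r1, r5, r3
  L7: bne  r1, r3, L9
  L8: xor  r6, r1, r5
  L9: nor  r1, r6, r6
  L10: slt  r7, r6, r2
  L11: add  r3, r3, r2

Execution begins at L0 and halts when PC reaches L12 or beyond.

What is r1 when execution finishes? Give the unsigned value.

65535

PC=0  slti  r3, r2, 3        | r0=0 r1=9 r2=6 r3=0 r4=0 r5=7 r6=12 r7=10
PC=1  addi  r1, r0, 11       | r0=0 r1=11 r2=6 r3=0 r4=0 r5=7 r6=12 r7=10
PC=2  add  r0, r0, r3        | r0=0 r1=11 r2=6 r3=0 r4=0 r5=7 r6=12 r7=10
PC=3  beq  r5, r0, L11       | r0=0 r1=11 r2=6 r3=0 r4=0 r5=7 r6=12 r7=10  [not taken]
PC=4  slt  r1, r3, r4        | r0=0 r1=0 r2=6 r3=0 r4=0 r5=7 r6=12 r7=10
PC=5  and  r3, r1, r7        | r0=0 r1=0 r2=6 r3=0 r4=0 r5=7 r6=12 r7=10
PC=6  xor  r1, r5, r3        | r0=0 r1=7 r2=6 r3=0 r4=0 r5=7 r6=12 r7=10
PC=7  bne  r1, r3, L9        | r0=0 r1=7 r2=6 r3=0 r4=0 r5=7 r6=12 r7=10  [TAKEN]
PC=8  xor  r6, r1, r5        | r0=0 r1=7 r2=6 r3=0 r4=0 r5=7 r6=0 r7=10
PC=9  nor  r1, r6, r6        | r0=0 r1=65535 r2=6 r3=0 r4=0 r5=7 r6=0 r7=10
PC=10 slt  r7, r6, r2        | r0=0 r1=65535 r2=6 r3=0 r4=0 r5=7 r6=0 r7=1
PC=11 add  r3, r3, r2        | r0=0 r1=65535 r2=6 r3=6 r4=0 r5=7 r6=0 r7=1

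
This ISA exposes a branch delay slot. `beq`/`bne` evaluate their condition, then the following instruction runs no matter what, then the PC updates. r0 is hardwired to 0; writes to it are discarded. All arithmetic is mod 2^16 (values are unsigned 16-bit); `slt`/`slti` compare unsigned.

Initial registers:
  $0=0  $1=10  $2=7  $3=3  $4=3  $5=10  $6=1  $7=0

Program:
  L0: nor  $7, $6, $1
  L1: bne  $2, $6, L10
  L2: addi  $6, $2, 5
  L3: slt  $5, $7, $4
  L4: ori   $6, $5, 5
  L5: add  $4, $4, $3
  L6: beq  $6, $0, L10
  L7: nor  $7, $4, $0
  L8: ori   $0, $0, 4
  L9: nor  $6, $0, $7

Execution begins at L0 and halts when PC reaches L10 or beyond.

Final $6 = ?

12

#0 nor  $7, $6, $1 ; 0/10/7/3/3/10/1/65524
#1 bne  $2, $6, L10 ; 0/10/7/3/3/10/1/65524 ; →target
#2 addi  $6, $2, 5 ; 0/10/7/3/3/10/12/65524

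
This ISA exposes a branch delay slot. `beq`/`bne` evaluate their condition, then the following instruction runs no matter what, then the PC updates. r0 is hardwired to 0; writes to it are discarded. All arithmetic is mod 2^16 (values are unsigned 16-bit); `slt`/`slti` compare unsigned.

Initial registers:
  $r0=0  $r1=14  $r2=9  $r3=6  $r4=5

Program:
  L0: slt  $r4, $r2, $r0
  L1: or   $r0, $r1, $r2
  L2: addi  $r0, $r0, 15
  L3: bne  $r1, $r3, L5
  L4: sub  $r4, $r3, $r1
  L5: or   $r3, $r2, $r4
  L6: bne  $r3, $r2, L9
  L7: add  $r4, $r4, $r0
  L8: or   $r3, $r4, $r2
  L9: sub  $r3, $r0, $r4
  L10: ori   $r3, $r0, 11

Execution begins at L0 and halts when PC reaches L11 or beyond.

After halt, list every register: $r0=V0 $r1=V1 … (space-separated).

  step pc=0: slt  $r4, $r2, $r0  regs=(0,14,9,6,0)
  step pc=1: or   $r0, $r1, $r2  regs=(0,14,9,6,0)
  step pc=2: addi  $r0, $r0, 15  regs=(0,14,9,6,0)
  step pc=3: bne  $r1, $r3, L5  cond=T  regs=(0,14,9,6,0)
  step pc=4: sub  $r4, $r3, $r1  regs=(0,14,9,6,65528)
  step pc=5: or   $r3, $r2, $r4  regs=(0,14,9,65529,65528)
  step pc=6: bne  $r3, $r2, L9  cond=T  regs=(0,14,9,65529,65528)
  step pc=7: add  $r4, $r4, $r0  regs=(0,14,9,65529,65528)
  step pc=9: sub  $r3, $r0, $r4  regs=(0,14,9,8,65528)
  step pc=10: ori   $r3, $r0, 11  regs=(0,14,9,11,65528)

$r0=0 $r1=14 $r2=9 $r3=11 $r4=65528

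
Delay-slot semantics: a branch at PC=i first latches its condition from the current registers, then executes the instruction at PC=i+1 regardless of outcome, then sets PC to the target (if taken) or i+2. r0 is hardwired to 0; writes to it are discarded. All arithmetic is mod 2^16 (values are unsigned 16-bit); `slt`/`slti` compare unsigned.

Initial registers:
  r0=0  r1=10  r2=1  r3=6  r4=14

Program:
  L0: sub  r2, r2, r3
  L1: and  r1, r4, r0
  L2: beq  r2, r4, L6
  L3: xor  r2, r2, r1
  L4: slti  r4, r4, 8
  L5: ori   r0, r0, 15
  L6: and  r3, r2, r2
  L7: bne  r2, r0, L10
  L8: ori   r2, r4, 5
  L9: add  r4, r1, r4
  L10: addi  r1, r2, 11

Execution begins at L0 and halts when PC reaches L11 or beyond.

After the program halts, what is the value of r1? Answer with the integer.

#0 sub  r2, r2, r3 ; 0/10/65531/6/14
#1 and  r1, r4, r0 ; 0/0/65531/6/14
#2 beq  r2, r4, L6 ; 0/0/65531/6/14 ; →fallthru
#3 xor  r2, r2, r1 ; 0/0/65531/6/14
#4 slti  r4, r4, 8 ; 0/0/65531/6/0
#5 ori   r0, r0, 15 ; 0/0/65531/6/0
#6 and  r3, r2, r2 ; 0/0/65531/65531/0
#7 bne  r2, r0, L10 ; 0/0/65531/65531/0 ; →target
#8 ori   r2, r4, 5 ; 0/0/5/65531/0
#10 addi  r1, r2, 11 ; 0/16/5/65531/0

16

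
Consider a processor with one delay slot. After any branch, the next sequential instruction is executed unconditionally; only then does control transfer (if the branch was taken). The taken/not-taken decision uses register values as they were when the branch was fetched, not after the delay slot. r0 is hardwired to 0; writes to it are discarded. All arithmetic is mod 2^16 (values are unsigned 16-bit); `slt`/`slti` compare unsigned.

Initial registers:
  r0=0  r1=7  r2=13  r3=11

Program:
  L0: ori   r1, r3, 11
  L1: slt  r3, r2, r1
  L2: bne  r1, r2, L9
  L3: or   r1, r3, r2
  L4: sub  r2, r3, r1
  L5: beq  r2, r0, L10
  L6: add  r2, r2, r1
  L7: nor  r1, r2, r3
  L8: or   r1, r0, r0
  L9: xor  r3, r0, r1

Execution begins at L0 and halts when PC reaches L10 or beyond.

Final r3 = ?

#0 ori   r1, r3, 11 ; 0/11/13/11
#1 slt  r3, r2, r1 ; 0/11/13/0
#2 bne  r1, r2, L9 ; 0/11/13/0 ; →target
#3 or   r1, r3, r2 ; 0/13/13/0
#9 xor  r3, r0, r1 ; 0/13/13/13

13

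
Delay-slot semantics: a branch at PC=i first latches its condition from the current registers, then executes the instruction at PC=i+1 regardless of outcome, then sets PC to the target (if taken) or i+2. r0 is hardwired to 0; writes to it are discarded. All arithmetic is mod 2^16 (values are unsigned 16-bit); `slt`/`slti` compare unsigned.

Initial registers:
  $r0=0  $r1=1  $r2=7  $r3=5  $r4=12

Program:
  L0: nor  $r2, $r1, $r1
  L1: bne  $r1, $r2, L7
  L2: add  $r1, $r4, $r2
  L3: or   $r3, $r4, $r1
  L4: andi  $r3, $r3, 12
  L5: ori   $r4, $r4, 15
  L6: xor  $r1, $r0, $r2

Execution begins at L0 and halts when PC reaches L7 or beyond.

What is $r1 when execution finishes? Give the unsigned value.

#0 nor  $r2, $r1, $r1 ; 0/1/65534/5/12
#1 bne  $r1, $r2, L7 ; 0/1/65534/5/12 ; →target
#2 add  $r1, $r4, $r2 ; 0/10/65534/5/12

10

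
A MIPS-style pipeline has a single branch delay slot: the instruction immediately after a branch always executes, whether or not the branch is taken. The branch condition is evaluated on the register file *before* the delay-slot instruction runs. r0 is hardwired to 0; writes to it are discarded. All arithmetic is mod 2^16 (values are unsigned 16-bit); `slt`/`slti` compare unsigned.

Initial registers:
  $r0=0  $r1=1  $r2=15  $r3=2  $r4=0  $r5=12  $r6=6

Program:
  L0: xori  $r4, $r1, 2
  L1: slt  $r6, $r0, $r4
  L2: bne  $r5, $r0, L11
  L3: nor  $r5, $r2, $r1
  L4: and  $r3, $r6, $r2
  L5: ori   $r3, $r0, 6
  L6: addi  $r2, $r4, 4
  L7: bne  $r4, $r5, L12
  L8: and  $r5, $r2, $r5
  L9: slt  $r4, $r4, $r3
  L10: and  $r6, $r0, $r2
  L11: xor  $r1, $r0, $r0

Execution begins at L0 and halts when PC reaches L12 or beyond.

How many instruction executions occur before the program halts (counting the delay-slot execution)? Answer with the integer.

PC=0  xori  $r4, $r1, 2      | $r0=0 $r1=1 $r2=15 $r3=2 $r4=3 $r5=12 $r6=6
PC=1  slt  $r6, $r0, $r4     | $r0=0 $r1=1 $r2=15 $r3=2 $r4=3 $r5=12 $r6=1
PC=2  bne  $r5, $r0, L11     | $r0=0 $r1=1 $r2=15 $r3=2 $r4=3 $r5=12 $r6=1  [TAKEN]
PC=3  nor  $r5, $r2, $r1     | $r0=0 $r1=1 $r2=15 $r3=2 $r4=3 $r5=65520 $r6=1
PC=11 xor  $r1, $r0, $r0     | $r0=0 $r1=0 $r2=15 $r3=2 $r4=3 $r5=65520 $r6=1

5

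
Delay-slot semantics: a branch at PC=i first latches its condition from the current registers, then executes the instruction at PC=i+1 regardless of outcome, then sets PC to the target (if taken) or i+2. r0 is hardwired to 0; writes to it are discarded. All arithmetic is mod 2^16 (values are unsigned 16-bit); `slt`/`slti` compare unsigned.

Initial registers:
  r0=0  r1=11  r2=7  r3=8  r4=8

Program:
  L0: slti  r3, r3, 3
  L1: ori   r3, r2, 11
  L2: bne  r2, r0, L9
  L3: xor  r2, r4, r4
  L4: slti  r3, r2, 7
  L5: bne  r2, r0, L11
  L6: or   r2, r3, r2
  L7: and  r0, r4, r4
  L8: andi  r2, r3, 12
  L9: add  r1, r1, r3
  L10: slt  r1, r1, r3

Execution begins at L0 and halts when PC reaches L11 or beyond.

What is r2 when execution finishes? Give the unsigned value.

0

  step pc=0: slti  r3, r3, 3  regs=(0,11,7,0,8)
  step pc=1: ori   r3, r2, 11  regs=(0,11,7,15,8)
  step pc=2: bne  r2, r0, L9  cond=T  regs=(0,11,7,15,8)
  step pc=3: xor  r2, r4, r4  regs=(0,11,0,15,8)
  step pc=9: add  r1, r1, r3  regs=(0,26,0,15,8)
  step pc=10: slt  r1, r1, r3  regs=(0,0,0,15,8)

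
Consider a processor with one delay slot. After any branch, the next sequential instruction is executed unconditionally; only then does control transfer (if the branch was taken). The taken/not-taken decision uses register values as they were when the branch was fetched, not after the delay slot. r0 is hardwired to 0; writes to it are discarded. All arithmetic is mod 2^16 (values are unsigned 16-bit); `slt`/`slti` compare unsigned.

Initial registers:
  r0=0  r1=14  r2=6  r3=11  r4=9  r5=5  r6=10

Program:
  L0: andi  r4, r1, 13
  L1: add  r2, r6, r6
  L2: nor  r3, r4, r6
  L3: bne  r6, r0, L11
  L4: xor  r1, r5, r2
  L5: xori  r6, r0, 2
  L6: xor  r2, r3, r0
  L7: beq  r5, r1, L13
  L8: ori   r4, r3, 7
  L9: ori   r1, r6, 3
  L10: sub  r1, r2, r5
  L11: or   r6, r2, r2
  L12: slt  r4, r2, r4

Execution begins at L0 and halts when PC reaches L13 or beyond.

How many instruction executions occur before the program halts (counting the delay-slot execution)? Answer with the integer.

7

[0] andi  r4, r1, 13  →  {r0:0, r1:14, r2:6, r3:11, r4:12, r5:5, r6:10}
[1] add  r2, r6, r6  →  {r0:0, r1:14, r2:20, r3:11, r4:12, r5:5, r6:10}
[2] nor  r3, r4, r6  →  {r0:0, r1:14, r2:20, r3:65521, r4:12, r5:5, r6:10}
[3] bne  r6, r0, L11  →  {r0:0, r1:14, r2:20, r3:65521, r4:12, r5:5, r6:10}  ⟨branch taken⟩
[4] xor  r1, r5, r2  →  {r0:0, r1:17, r2:20, r3:65521, r4:12, r5:5, r6:10}
[11] or   r6, r2, r2  →  {r0:0, r1:17, r2:20, r3:65521, r4:12, r5:5, r6:20}
[12] slt  r4, r2, r4  →  {r0:0, r1:17, r2:20, r3:65521, r4:0, r5:5, r6:20}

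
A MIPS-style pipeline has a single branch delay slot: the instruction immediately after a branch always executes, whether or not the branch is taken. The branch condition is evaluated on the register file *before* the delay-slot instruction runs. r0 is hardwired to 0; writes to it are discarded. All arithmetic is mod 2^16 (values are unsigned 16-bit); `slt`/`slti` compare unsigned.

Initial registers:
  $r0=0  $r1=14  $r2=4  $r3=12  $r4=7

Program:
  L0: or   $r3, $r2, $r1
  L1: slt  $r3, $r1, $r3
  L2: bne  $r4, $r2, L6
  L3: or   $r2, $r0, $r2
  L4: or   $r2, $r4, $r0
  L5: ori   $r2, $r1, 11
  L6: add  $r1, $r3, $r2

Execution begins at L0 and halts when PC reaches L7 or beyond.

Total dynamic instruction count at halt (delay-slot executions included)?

5

PC=0  or   $r3, $r2, $r1     | $r0=0 $r1=14 $r2=4 $r3=14 $r4=7
PC=1  slt  $r3, $r1, $r3     | $r0=0 $r1=14 $r2=4 $r3=0 $r4=7
PC=2  bne  $r4, $r2, L6      | $r0=0 $r1=14 $r2=4 $r3=0 $r4=7  [TAKEN]
PC=3  or   $r2, $r0, $r2     | $r0=0 $r1=14 $r2=4 $r3=0 $r4=7
PC=6  add  $r1, $r3, $r2     | $r0=0 $r1=4 $r2=4 $r3=0 $r4=7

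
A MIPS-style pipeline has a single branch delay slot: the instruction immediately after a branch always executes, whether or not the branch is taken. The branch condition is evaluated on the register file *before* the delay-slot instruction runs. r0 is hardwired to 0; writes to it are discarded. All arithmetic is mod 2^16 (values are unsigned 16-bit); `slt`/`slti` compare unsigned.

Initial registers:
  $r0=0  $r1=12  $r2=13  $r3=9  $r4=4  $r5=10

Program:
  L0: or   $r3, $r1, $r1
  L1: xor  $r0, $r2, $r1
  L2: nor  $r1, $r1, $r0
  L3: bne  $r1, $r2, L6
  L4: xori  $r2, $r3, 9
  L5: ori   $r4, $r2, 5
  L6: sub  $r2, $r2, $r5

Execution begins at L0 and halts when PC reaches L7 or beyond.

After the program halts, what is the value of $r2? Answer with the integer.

65531

PC=0  or   $r3, $r1, $r1     | $r0=0 $r1=12 $r2=13 $r3=12 $r4=4 $r5=10
PC=1  xor  $r0, $r2, $r1     | $r0=0 $r1=12 $r2=13 $r3=12 $r4=4 $r5=10
PC=2  nor  $r1, $r1, $r0     | $r0=0 $r1=65523 $r2=13 $r3=12 $r4=4 $r5=10
PC=3  bne  $r1, $r2, L6      | $r0=0 $r1=65523 $r2=13 $r3=12 $r4=4 $r5=10  [TAKEN]
PC=4  xori  $r2, $r3, 9      | $r0=0 $r1=65523 $r2=5 $r3=12 $r4=4 $r5=10
PC=6  sub  $r2, $r2, $r5     | $r0=0 $r1=65523 $r2=65531 $r3=12 $r4=4 $r5=10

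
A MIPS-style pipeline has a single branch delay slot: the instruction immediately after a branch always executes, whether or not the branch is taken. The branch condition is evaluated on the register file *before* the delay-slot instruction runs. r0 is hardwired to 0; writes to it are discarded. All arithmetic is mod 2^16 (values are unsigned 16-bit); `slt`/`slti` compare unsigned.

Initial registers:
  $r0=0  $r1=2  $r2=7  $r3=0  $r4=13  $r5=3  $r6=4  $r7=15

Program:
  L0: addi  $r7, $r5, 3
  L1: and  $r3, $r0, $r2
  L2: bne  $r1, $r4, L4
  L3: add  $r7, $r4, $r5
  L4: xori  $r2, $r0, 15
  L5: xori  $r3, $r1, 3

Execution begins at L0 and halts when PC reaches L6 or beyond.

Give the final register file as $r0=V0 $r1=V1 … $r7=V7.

[0] addi  $r7, $r5, 3  →  {$r0:0, $r1:2, $r2:7, $r3:0, $r4:13, $r5:3, $r6:4, $r7:6}
[1] and  $r3, $r0, $r2  →  {$r0:0, $r1:2, $r2:7, $r3:0, $r4:13, $r5:3, $r6:4, $r7:6}
[2] bne  $r1, $r4, L4  →  {$r0:0, $r1:2, $r2:7, $r3:0, $r4:13, $r5:3, $r6:4, $r7:6}  ⟨branch taken⟩
[3] add  $r7, $r4, $r5  →  {$r0:0, $r1:2, $r2:7, $r3:0, $r4:13, $r5:3, $r6:4, $r7:16}
[4] xori  $r2, $r0, 15  →  {$r0:0, $r1:2, $r2:15, $r3:0, $r4:13, $r5:3, $r6:4, $r7:16}
[5] xori  $r3, $r1, 3  →  {$r0:0, $r1:2, $r2:15, $r3:1, $r4:13, $r5:3, $r6:4, $r7:16}

$r0=0 $r1=2 $r2=15 $r3=1 $r4=13 $r5=3 $r6=4 $r7=16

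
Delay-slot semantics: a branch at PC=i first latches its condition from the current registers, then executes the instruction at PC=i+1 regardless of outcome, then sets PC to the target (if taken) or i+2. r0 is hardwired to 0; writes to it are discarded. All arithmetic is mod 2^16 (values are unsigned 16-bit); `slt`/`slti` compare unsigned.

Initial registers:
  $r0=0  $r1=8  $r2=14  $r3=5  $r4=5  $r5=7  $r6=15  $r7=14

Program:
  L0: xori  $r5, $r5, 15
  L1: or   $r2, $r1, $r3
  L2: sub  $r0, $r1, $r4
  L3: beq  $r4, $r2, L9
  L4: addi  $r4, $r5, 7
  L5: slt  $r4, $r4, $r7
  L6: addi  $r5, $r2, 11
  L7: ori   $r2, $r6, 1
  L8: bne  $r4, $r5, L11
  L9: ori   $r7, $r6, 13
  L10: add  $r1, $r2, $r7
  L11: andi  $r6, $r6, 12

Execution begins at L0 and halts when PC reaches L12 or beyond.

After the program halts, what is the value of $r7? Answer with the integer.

[0] xori  $r5, $r5, 15  →  {$r0:0, $r1:8, $r2:14, $r3:5, $r4:5, $r5:8, $r6:15, $r7:14}
[1] or   $r2, $r1, $r3  →  {$r0:0, $r1:8, $r2:13, $r3:5, $r4:5, $r5:8, $r6:15, $r7:14}
[2] sub  $r0, $r1, $r4  →  {$r0:0, $r1:8, $r2:13, $r3:5, $r4:5, $r5:8, $r6:15, $r7:14}
[3] beq  $r4, $r2, L9  →  {$r0:0, $r1:8, $r2:13, $r3:5, $r4:5, $r5:8, $r6:15, $r7:14}  ⟨branch fallthrough⟩
[4] addi  $r4, $r5, 7  →  {$r0:0, $r1:8, $r2:13, $r3:5, $r4:15, $r5:8, $r6:15, $r7:14}
[5] slt  $r4, $r4, $r7  →  {$r0:0, $r1:8, $r2:13, $r3:5, $r4:0, $r5:8, $r6:15, $r7:14}
[6] addi  $r5, $r2, 11  →  {$r0:0, $r1:8, $r2:13, $r3:5, $r4:0, $r5:24, $r6:15, $r7:14}
[7] ori   $r2, $r6, 1  →  {$r0:0, $r1:8, $r2:15, $r3:5, $r4:0, $r5:24, $r6:15, $r7:14}
[8] bne  $r4, $r5, L11  →  {$r0:0, $r1:8, $r2:15, $r3:5, $r4:0, $r5:24, $r6:15, $r7:14}  ⟨branch taken⟩
[9] ori   $r7, $r6, 13  →  {$r0:0, $r1:8, $r2:15, $r3:5, $r4:0, $r5:24, $r6:15, $r7:15}
[11] andi  $r6, $r6, 12  →  {$r0:0, $r1:8, $r2:15, $r3:5, $r4:0, $r5:24, $r6:12, $r7:15}

15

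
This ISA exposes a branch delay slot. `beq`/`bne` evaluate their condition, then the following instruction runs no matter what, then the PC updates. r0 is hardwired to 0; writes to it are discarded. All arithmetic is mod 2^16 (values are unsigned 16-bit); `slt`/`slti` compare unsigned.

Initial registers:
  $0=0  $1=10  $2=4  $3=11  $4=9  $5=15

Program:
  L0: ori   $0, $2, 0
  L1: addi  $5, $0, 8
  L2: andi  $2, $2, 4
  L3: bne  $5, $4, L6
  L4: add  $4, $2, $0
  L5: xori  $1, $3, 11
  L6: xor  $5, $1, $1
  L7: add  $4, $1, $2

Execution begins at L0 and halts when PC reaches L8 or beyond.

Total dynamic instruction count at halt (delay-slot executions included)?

PC=0  ori   $0, $2, 0        | $0=0 $1=10 $2=4 $3=11 $4=9 $5=15
PC=1  addi  $5, $0, 8        | $0=0 $1=10 $2=4 $3=11 $4=9 $5=8
PC=2  andi  $2, $2, 4        | $0=0 $1=10 $2=4 $3=11 $4=9 $5=8
PC=3  bne  $5, $4, L6        | $0=0 $1=10 $2=4 $3=11 $4=9 $5=8  [TAKEN]
PC=4  add  $4, $2, $0        | $0=0 $1=10 $2=4 $3=11 $4=4 $5=8
PC=6  xor  $5, $1, $1        | $0=0 $1=10 $2=4 $3=11 $4=4 $5=0
PC=7  add  $4, $1, $2        | $0=0 $1=10 $2=4 $3=11 $4=14 $5=0

7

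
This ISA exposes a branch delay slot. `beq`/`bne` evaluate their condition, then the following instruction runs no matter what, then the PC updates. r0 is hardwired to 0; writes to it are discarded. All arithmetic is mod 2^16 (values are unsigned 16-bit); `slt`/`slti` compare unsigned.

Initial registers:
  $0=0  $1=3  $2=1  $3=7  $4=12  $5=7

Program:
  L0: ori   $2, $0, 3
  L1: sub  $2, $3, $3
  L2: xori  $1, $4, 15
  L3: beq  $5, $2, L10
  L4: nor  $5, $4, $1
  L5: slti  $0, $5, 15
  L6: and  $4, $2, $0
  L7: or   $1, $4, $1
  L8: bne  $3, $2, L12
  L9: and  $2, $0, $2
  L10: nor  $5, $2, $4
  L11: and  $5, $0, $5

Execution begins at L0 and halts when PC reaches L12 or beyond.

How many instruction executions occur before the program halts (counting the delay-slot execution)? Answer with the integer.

10

PC=0  ori   $2, $0, 3        | $0=0 $1=3 $2=3 $3=7 $4=12 $5=7
PC=1  sub  $2, $3, $3        | $0=0 $1=3 $2=0 $3=7 $4=12 $5=7
PC=2  xori  $1, $4, 15       | $0=0 $1=3 $2=0 $3=7 $4=12 $5=7
PC=3  beq  $5, $2, L10       | $0=0 $1=3 $2=0 $3=7 $4=12 $5=7  [not taken]
PC=4  nor  $5, $4, $1        | $0=0 $1=3 $2=0 $3=7 $4=12 $5=65520
PC=5  slti  $0, $5, 15       | $0=0 $1=3 $2=0 $3=7 $4=12 $5=65520
PC=6  and  $4, $2, $0        | $0=0 $1=3 $2=0 $3=7 $4=0 $5=65520
PC=7  or   $1, $4, $1        | $0=0 $1=3 $2=0 $3=7 $4=0 $5=65520
PC=8  bne  $3, $2, L12       | $0=0 $1=3 $2=0 $3=7 $4=0 $5=65520  [TAKEN]
PC=9  and  $2, $0, $2        | $0=0 $1=3 $2=0 $3=7 $4=0 $5=65520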